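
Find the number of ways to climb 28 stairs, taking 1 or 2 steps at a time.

Let f(n) count the ways. The last step is size 1 or 2, so f(n) = f(n-1) + f(n-2) with f(1)=1, f(2)=2.
Computing successive values: f(1)=1, f(2)=2, f(3)=3, f(4)=5, f(5)=8, f(6)=13, f(7)=21, f(8)=34, f(9)=55, f(10)=89, f(11)=144, f(12)=233, f(13)=377, f(14)=610, f(15)=987, f(16)=1597, f(17)=2584, f(18)=4181, f(19)=6765, f(20)=10946, f(21)=17711, f(22)=28657, f(23)=46368, f(24)=75025, f(25)=121393, f(26)=196418, f(27)=317811, f(28)=514229.

Final answer: 514229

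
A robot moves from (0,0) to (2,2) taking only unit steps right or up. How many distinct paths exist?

Each path has 2 right steps and 2 up steps in some order (4 steps total).
Choose which 2 of the 4 steps are up: C(4,2).

Final answer: C(4,2) = 6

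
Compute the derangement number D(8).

Use the recurrence D(n) = (n-1)(D(n-1) + D(n-2)) with D(0)=1, D(1)=0.
D(2) = 1 x (0 + 1) = 1
D(3) = 2 x (1 + 0) = 2
D(4) = 3 x (2 + 1) = 9
D(5) = 4 x (9 + 2) = 44
D(6) = 5 x (44 + 9) = 265
D(7) = 6 x (265 + 44) = 1854
D(8) = 7 x (D(7) + D(6)) = 7 x (1854 + 265)

Final answer: D(8) = 14833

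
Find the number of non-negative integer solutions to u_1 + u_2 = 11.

Stars and bars with 11 stars and 1 bars:
C(11+2-1, 2-1) = C(12,1).

Final answer: C(12,1) = 12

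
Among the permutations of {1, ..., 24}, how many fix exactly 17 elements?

Choose which 17 elements are fixed: C(24,17) = 346104.
Derange the remaining 7 using D(j) = (j-1)(D(j-1) + D(j-2)), D(0)=1, D(1)=0: D(2)=1, D(3)=2, D(4)=9, D(5)=44, D(6)=265, D(7)=1854.
Total: 346104 x 1854.

Final answer: C(24,17) D(7) = 641676816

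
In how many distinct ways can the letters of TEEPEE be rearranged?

Letters (E:4, P:1, T:1). Total letters: 6.
Permutations = 6!/(4!).

Final answer: 30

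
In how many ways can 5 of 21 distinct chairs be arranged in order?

P(21,5) = 21!/(21-5)! = 21!/16!.

Final answer: P(21,5) = 2441880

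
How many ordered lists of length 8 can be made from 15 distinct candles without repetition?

P(15,8) = 15!/(15-8)! = 15!/7!.

Final answer: P(15,8) = 259459200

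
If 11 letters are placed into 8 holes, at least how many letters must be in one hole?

By the pigeonhole principle: ceiling(11/8).

Final answer: 2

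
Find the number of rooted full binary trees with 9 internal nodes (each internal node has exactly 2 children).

This is counted by the nth Catalan number C_n. Here n = 9.
Using C_0 = 1 and C_(k+1) = C_k x 2(2k+1)/(k+2), build up term by term: C_1=1, C_2=2, C_3=5, C_4=14, C_5=42, C_6=132, C_7=429, C_8=1430, C_9=4862.

Final answer: C_{9} = 4862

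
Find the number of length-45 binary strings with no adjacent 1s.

Let a(n) count valid strings. If the last bit is 0 the prefix is any valid string of length n-1; if it is 1 the string must end in 01 with a valid prefix of length n-2. So a(n) = a(n-1) + a(n-2), a(1)=2, a(2)=3.
Computing successive values: a(1)=2, a(2)=3, a(3)=5, a(4)=8, a(5)=13, a(6)=21, a(7)=34, a(8)=55, a(9)=89, a(10)=144, a(11)=233, a(12)=377, a(13)=610, a(14)=987, a(15)=1597, a(16)=2584, a(17)=4181, a(18)=6765, a(19)=10946, a(20)=17711, a(21)=28657, a(22)=46368, a(23)=75025, a(24)=121393, a(25)=196418, a(26)=317811, a(27)=514229, a(28)=832040, a(29)=1346269, a(30)=2178309, a(31)=3524578, a(32)=5702887, a(33)=9227465, a(34)=14930352, a(35)=24157817, a(36)=39088169, a(37)=63245986, a(38)=102334155, a(39)=165580141, a(40)=267914296, a(41)=433494437, a(42)=701408733, a(43)=1134903170, a(44)=1836311903, a(45)=2971215073.

Final answer: 2971215073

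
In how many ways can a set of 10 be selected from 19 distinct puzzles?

C(19,10) = 19!/(10! x 9!).

Final answer: \binom{19}{10} = 92378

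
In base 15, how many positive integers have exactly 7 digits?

In base 15, the leading digit has 14 choices (1..14); each of the remaining 6 digits has 15 choices.
Total: 14 x 15^6.

Final answer: 159468750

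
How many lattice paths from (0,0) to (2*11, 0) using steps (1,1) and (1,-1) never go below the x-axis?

Total monotonic paths to (11,11): C(22,11) = 705432.
Paths that cross above y=x (reflection bijection): C(22,12) = 646646.
Valid Dyck paths: 705432 - 646646.
(These counts are the Catalan numbers.)

Final answer: C_{11} = 58786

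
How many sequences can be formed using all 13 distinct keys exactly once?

The number of ways to arrange 13 distinct objects is 13!.

Final answer: 13! = 6227020800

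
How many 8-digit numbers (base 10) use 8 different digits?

First digit: 9 (not 0). Second: 9 (not first). Third: 8, etc.
Total: 9 x 9 x 8 x 7 x 6 x 5 x 4 x 3.

Final answer: 1632960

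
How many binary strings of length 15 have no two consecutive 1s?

Classify by the final bit: ...0 gives a(n-1) strings, ...01 gives a(n-2) strings. Thus a(n) = a(n-1) + a(n-2) with a(1)=2, a(2)=3.
Computing successive values: a(1)=2, a(2)=3, a(3)=5, a(4)=8, a(5)=13, a(6)=21, a(7)=34, a(8)=55, a(9)=89, a(10)=144, a(11)=233, a(12)=377, a(13)=610, a(14)=987, a(15)=1597.

Final answer: 1597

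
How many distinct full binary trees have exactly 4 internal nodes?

The structures are counted by the Catalan number C_n. Here n = 4.
Using C_0 = 1 and C_(k+1) = C_k x 2(2k+1)/(k+2), build up term by term: C_1=1, C_2=2, C_3=5, C_4=14.

Final answer: C_{4} = 14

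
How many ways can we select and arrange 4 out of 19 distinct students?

P(19,4) = 19!/(19-4)! = 19!/15!.

Final answer: P(19,4) = 93024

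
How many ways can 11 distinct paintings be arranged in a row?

The number of ways to arrange 11 distinct objects is 11!.

Final answer: 11! = 39916800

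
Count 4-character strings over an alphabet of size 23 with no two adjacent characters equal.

Let g(n) count such strings. g(1) = 23, and each valid string of length n-1 extends in 22 ways (any symbol but the last), so g(n) = 22 g(n-1).
Total: g(4) = 23 x 22^3.

Final answer: 23 x 22^{3} = 244904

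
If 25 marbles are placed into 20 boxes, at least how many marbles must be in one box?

By the pigeonhole principle: ceiling(25/20).

Final answer: 2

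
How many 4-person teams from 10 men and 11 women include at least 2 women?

Sum over valid woman counts:
C(11,2)C(10,2) = 2475
C(11,3)C(10,1) = 1650
C(11,4)C(10,0) = 330
Total: 2475 + 1650 + 330.

Final answer: 4455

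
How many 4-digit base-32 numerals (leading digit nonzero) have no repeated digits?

The leading digit has 31 choices (anything but zero); the next has 31 (anything but the first), then 30, and so on, one fewer each time.
Total: 31 x 31 x 30 x 29.

Final answer: 836070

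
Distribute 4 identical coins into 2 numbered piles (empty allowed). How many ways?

Stars and bars: C(n+k-1, k-1) = C(5,1).

Final answer: C(5,1) = 5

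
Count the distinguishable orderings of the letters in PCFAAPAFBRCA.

Letters (A:4, B:1, C:2, F:2, P:2, R:1). Total letters: 12.
Permutations = 12!/(4! x 2! x 2! x 2!).

Final answer: 2494800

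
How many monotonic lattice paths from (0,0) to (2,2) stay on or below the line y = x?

Total monotonic paths to (2,2): C(4,2) = 6.
Reflecting each bad path at its first crossing gives a bijection with paths to (1,3): C(4,3) = 4.
Valid Dyck paths: 6 - 4.
(This is the Catalan number C_{2}.)

Final answer: C_{2} = 2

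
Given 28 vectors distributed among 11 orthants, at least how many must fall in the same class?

By pigeonhole with 28 objects and 11 categories: ceiling(28/11).

Final answer: 3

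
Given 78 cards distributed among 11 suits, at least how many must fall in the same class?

By pigeonhole with 78 objects and 11 categories: ceiling(78/11).

Final answer: 8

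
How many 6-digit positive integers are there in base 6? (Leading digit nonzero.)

These are the integers in [6^5, 6^6), so the count is 6^6 - 6^5 = 5 x 6^5.

Final answer: 38880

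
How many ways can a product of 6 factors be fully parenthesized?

This is a standard Catalan-number count: the answer is C_n. Here n = 6 - 1 = 5.
C_n = C(2n,n) - C(2n,n+1), so C_{5} = C(10,5) - C(10,6) = 252 - 210.

Final answer: C_{5} = 42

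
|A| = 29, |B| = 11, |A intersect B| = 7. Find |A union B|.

|A union B| = |A| + |B| - |A intersect B| = 29 + 11 - 7.

Final answer: 33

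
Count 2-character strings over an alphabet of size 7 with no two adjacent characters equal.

First character: 7 choices. Each subsequent: 6 choices (must differ from the previous one).
Total: 7 x 6^1.

Final answer: 7 x 6^{1} = 42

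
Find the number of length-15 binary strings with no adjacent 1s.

Let a(n) count valid strings. If the last bit is 0 the prefix is any valid string of length n-1; if it is 1 the string must end in 01 with a valid prefix of length n-2. So a(n) = a(n-1) + a(n-2), a(1)=2, a(2)=3.
Building up term by term: a(1)=2, a(2)=3, a(3)=5, a(4)=8, a(5)=13, a(6)=21, a(7)=34, a(8)=55, a(9)=89, a(10)=144, a(11)=233, a(12)=377, a(13)=610, a(14)=987, a(15)=1597.

Final answer: 1597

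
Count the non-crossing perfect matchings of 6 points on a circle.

This is counted by the nth Catalan number C_n. Here n = 6/2 = 3.
C_n = C(2n,n) - C(2n,n+1), so C_{3} = C(6,3) - C(6,4) = 20 - 15.

Final answer: C_{3} = 5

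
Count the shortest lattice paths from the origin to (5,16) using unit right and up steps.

Each path has 5 right steps and 16 up steps in some order (21 steps total).
Choose which 16 of the 21 steps are up: C(21,16).

Final answer: C(21,16) = 20349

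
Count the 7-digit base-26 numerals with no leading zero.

Leading digit: 25 options (nonzero). Other 6 digit(s): 26 options each.
Total: 25 x 26^6.

Final answer: 7722894400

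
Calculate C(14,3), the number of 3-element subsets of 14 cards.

C(14,3) = 14!/(3! x 11!).

Final answer: \binom{14}{3} = 364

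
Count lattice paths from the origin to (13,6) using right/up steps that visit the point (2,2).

Paths (0,0)->(2,2): C(4,2) = 6.
Paths (2,2)->(13,6): C(15,4) = 1365.
By multiplication principle: 6 x 1365.

Final answer: 8190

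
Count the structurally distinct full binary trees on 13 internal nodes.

This is a standard Catalan-number count: the answer is C_n. Here n = 13.
C_n = (2n)!/(n!(n+1)!), so C_{13} = 26!/(13! x 14!) = C(26,13)/14 = 10400600/14.

Final answer: C_{13} = 742900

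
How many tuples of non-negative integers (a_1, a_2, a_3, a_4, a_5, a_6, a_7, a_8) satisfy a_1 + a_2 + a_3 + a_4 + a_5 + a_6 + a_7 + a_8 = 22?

Stars and bars with 22 stars and 7 bars:
C(22+8-1, 8-1) = C(29,7).

Final answer: C(29,7) = 1560780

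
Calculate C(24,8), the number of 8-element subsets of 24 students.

C(24,8) = 24!/(8! x 16!).

Final answer: \binom{24}{8} = 735471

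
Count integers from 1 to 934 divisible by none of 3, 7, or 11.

|div by 3|=311, |div by 7|=133, |div by 11|=84.
|div by 3&7|=44, |div by 3&11|=28, |div by 7&11|=12, |div by all|=4.
By inclusion-exclusion, divisible by at least one: 311+133+84-44-28-12+4 = 448.
Not divisible by any: 934 - 448.

Final answer: 486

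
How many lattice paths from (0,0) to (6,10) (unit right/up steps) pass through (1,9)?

Paths (0,0)->(1,9): C(10,9) = 10.
Paths (1,9)->(6,10): C(6,1) = 6.
By multiplication principle: 10 x 6.

Final answer: 60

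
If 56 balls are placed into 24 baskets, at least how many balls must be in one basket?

By the pigeonhole principle: ceiling(56/24).

Final answer: 3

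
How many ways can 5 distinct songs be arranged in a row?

The number of ways to arrange 5 distinct objects is 5!.

Final answer: 5! = 120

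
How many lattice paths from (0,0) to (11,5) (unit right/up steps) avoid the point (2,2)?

Total paths to (11,5): C(16,5) = 4368.
Paths through (2,2): C(4,2) x C(12,3) = 1320.
Avoiding (2,2): 4368 - 1320.

Final answer: 3048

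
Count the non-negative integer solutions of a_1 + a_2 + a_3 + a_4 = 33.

Stars and bars with 33 stars and 3 bars:
C(33+4-1, 4-1) = C(36,3).

Final answer: C(36,3) = 7140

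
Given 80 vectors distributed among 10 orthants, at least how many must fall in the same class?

By pigeonhole with 80 objects and 10 categories: ceiling(80/10).

Final answer: 8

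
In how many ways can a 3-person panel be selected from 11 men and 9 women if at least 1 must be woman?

Sum over valid woman counts:
C(9,1)C(11,2) = 495
C(9,2)C(11,1) = 396
C(9,3)C(11,0) = 84
Total: 495 + 396 + 84.

Final answer: 975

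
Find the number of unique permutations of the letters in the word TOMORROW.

Letters (M:1, O:3, R:2, T:1, W:1). Total letters: 8.
Permutations = 8!/(3! x 2!).

Final answer: 3360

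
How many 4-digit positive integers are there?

These are the integers in [10^3, 10^4), so the count is 10^4 - 10^3 = 9 x 10^3.

Final answer: 9000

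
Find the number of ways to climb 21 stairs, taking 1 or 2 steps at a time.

Let f(n) be the number of climbs. Removing the last move (1 or 2 steps) gives f(n) = f(n-1) + f(n-2); base cases f(1)=1, f(2)=2.
Computing successive values: f(1)=1, f(2)=2, f(3)=3, f(4)=5, f(5)=8, f(6)=13, f(7)=21, f(8)=34, f(9)=55, f(10)=89, f(11)=144, f(12)=233, f(13)=377, f(14)=610, f(15)=987, f(16)=1597, f(17)=2584, f(18)=4181, f(19)=6765, f(20)=10946, f(21)=17711.

Final answer: 17711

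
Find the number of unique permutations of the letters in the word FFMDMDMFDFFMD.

Letters (D:4, F:5, M:4). Total letters: 13.
Permutations = 13!/(5! x 4! x 4!).

Final answer: 90090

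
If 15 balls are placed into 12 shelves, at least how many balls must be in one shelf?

By the pigeonhole principle: ceiling(15/12).

Final answer: 2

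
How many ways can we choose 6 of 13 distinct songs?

C(13,6) = 13!/(6! x 7!).

Final answer: \binom{13}{6} = 1716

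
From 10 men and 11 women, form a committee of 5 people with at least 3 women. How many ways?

Sum over valid woman counts:
C(11,3)C(10,2) = 7425
C(11,4)C(10,1) = 3300
C(11,5)C(10,0) = 462
Total: 7425 + 3300 + 462.

Final answer: 11187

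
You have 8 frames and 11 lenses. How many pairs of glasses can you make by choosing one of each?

By the multiplication principle: 8 x 11.

Final answer: 88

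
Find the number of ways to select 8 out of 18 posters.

C(18,8) = 18!/(8! x 10!).

Final answer: \binom{18}{8} = 43758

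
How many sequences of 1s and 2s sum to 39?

Condition on the final move: it is a 1-step (f(n-1) ways to get there) or a 2-step (f(n-2) ways), so f(n) = f(n-1) + f(n-2), with f(1)=1, f(2)=2.
Iterating the recurrence: f(1)=1, f(2)=2, f(3)=3, f(4)=5, f(5)=8, f(6)=13, f(7)=21, f(8)=34, f(9)=55, f(10)=89, f(11)=144, f(12)=233, f(13)=377, f(14)=610, f(15)=987, f(16)=1597, f(17)=2584, f(18)=4181, f(19)=6765, f(20)=10946, f(21)=17711, f(22)=28657, f(23)=46368, f(24)=75025, f(25)=121393, f(26)=196418, f(27)=317811, f(28)=514229, f(29)=832040, f(30)=1346269, f(31)=2178309, f(32)=3524578, f(33)=5702887, f(34)=9227465, f(35)=14930352, f(36)=24157817, f(37)=39088169, f(38)=63245986, f(39)=102334155.

Final answer: 102334155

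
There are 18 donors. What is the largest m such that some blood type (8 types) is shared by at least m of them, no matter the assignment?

There are 8 possible values for blood type (8 types). With 18 donors and 8 categories, by pigeonhole: ceiling(18/8).

Final answer: 3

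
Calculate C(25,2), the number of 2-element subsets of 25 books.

C(25,2) = 25!/(2! x (25-2)!).

Final answer: C(25,2) = 300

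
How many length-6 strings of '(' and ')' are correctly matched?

The structures are counted by the Catalan number C_n. Here n = 3 (pairs).
C_n = C(2n,n)/(n+1), so C_{3} = C(6,3)/4 = 20/4.

Final answer: C_{3} = 5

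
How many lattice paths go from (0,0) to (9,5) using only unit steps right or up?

Each path has 9 right steps and 5 up steps in some order (14 steps total).
Choose which 5 of the 14 steps are up: C(14,5).

Final answer: C(14,5) = 2002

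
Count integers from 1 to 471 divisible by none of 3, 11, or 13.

|div by 3|=157, |div by 11|=42, |div by 13|=36.
|div by 3&11|=14, |div by 3&13|=12, |div by 11&13|=3, |div by all|=1.
By inclusion-exclusion, divisible by at least one: 157+42+36-14-12-3+1 = 207.
Not divisible by any: 471 - 207.

Final answer: 264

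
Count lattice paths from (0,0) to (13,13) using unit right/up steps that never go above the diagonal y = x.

Total monotonic paths to (13,13): C(26,13) = 10400600.
By the reflection principle, paths that go above the diagonal number C(26,14) = 9657700.
Valid Dyck paths: 10400600 - 9657700.
(These counts are the Catalan numbers.)

Final answer: C_{13} = 742900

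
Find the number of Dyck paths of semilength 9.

Total monotonic paths to (9,9): C(18,9) = 48620.
A path is bad iff it touches y = x + 1; reflecting its initial segment maps bad paths bijectively onto all paths to (8,10), of which there are C(18,10) = 43758.
Valid Dyck paths: 48620 - 43758.
(This is the Catalan number C_{9}.)

Final answer: C_{9} = 4862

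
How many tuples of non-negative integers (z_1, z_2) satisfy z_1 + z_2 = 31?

Stars and bars with 31 stars and 1 bars:
C(31+2-1, 2-1) = C(32,1).

Final answer: C(32,1) = 32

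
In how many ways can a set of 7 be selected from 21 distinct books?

C(21,7) = 21!/(7! x 14!).

Final answer: \binom{21}{7} = 116280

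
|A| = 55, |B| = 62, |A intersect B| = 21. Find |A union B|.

|A union B| = |A| + |B| - |A intersect B| = 55 + 62 - 21.

Final answer: 96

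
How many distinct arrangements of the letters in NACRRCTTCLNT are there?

Letters (A:1, C:3, L:1, N:2, R:2, T:3). Total letters: 12.
Permutations = 12!/(3! x 3! x 2! x 2!).

Final answer: 3326400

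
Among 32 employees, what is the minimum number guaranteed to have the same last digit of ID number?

There are 10 possible values for last digit of ID number. With 32 employees and 10 categories, by pigeonhole: ceiling(32/10).

Final answer: 4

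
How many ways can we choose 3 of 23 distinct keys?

C(23,3) = 23!/(3! x (23-3)!).

Final answer: C(23,3) = 1771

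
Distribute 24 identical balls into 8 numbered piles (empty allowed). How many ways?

Stars and bars: C(n+k-1, k-1) = C(31,7).

Final answer: C(31,7) = 2629575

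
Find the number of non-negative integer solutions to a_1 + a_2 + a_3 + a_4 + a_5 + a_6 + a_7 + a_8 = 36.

Stars and bars with 36 stars and 7 bars:
C(36+8-1, 8-1) = C(43,7).

Final answer: C(43,7) = 32224114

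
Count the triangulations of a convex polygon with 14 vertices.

This is counted by the nth Catalan number C_n. Here n = 14 - 2 = 12.
C_n = C(2n,n)/(n+1), so C_{12} = C(24,12)/13 = 2704156/13.

Final answer: C_{12} = 208012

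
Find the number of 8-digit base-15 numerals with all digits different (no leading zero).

The leading digit has 14 choices (anything but zero); the next has 14 (anything but the first), then 13, and so on, one fewer each time.
Total: 14 x 14 x 13 x 12 x 11 x 10 x 9 x 8.

Final answer: 242161920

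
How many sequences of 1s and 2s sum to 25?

Condition on the final move: it is a 1-step (f(n-1) ways to get there) or a 2-step (f(n-2) ways), so f(n) = f(n-1) + f(n-2), with f(1)=1, f(2)=2.
Computing successive values: f(1)=1, f(2)=2, f(3)=3, f(4)=5, f(5)=8, f(6)=13, f(7)=21, f(8)=34, f(9)=55, f(10)=89, f(11)=144, f(12)=233, f(13)=377, f(14)=610, f(15)=987, f(16)=1597, f(17)=2584, f(18)=4181, f(19)=6765, f(20)=10946, f(21)=17711, f(22)=28657, f(23)=46368, f(24)=75025, f(25)=121393.

Final answer: 121393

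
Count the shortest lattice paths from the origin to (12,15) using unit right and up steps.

Each path has 12 right steps and 15 up steps in some order (27 steps total).
Choose which 15 of the 27 steps are up: C(27,15).

Final answer: C(27,15) = 17383860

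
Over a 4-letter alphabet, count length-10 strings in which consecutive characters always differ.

First character: 4 choices. Each subsequent: 3 choices (must differ from the previous one).
Total: 4 x 3^9.

Final answer: 4 x 3^{9} = 78732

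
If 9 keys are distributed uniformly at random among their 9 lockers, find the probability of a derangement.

D(n) = (n-1)(D(n-1) + D(n-2)), D(0)=1, D(1)=0.
Building up: D(2)=1, D(3)=2, D(4)=9, D(5)=44, D(6)=265, D(7)=1854, D(8)=14833, D(9)=133496.
Total arrangements: 9! = 362880.
Probability = D(9)/9! = 16687/45360.

Final answer: D(9)/9! = 133496/362880 = 0.367879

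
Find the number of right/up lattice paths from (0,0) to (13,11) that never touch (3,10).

Total paths to (13,11): C(24,11) = 2496144.
Paths through (3,10): C(13,10) x C(11,1) = 3146.
Avoiding (3,10): 2496144 - 3146.

Final answer: 2492998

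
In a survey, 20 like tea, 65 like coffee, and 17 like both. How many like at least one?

|A union B| = |A| + |B| - |A intersect B| = 20 + 65 - 17.

Final answer: 68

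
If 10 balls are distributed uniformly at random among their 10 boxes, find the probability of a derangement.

D(n) = (n-1)(D(n-1) + D(n-2)), D(0)=1, D(1)=0.
Building up: D(2)=1, D(3)=2, D(4)=9, D(5)=44, D(6)=265, D(7)=1854, D(8)=14833, D(9)=133496, D(10)=1334961.
Total arrangements: 10! = 3628800.
Probability = D(10)/10! = 16481/44800.

Final answer: D(10)/10! = 1334961/3628800 = 0.367879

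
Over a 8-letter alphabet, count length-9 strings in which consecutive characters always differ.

First character: 8 choices. Each subsequent: 7 choices (must differ from the previous one).
Total: 8 x 7^8.

Final answer: 8 x 7^{8} = 46118408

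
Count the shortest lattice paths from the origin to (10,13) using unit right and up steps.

Each path has 10 right steps and 13 up steps in some order (23 steps total).
Choose which 13 of the 23 steps are up: C(23,13).

Final answer: C(23,13) = 1144066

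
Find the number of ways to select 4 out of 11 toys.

C(11,4) = 11!/(4! x (11-4)!).

Final answer: C(11,4) = 330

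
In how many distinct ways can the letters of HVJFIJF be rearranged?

Letters (F:2, H:1, I:1, J:2, V:1). Total letters: 7.
Permutations = 7!/(2! x 2!).

Final answer: 1260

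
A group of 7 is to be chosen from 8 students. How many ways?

C(8,7) = 8!/(7! x 1!).

Final answer: \binom{8}{7} = 8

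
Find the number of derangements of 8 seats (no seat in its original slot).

Derangements satisfy D(n) = (n-1)(D(n-1) + D(n-2)), starting from D(0)=1, D(1)=0.
D(2) = 1 x (0 + 1) = 1
D(3) = 2 x (1 + 0) = 2
D(4) = 3 x (2 + 1) = 9
D(5) = 4 x (9 + 2) = 44
D(6) = 5 x (44 + 9) = 265
D(7) = 6 x (265 + 44) = 1854
D(8) = 7 x (D(7) + D(6)) = 7 x (1854 + 265)

Final answer: D(8) = 14833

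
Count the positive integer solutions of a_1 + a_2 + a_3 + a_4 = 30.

Substitute a'_i = a_i - 1 (so a'_i >= 0). Then sum a'_i = 30 - 4 = 26.
Stars and bars: C(26+4-1, 4-1) = C(29,3).

Final answer: C(29,3) = 3654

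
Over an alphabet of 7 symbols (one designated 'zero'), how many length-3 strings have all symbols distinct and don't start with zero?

The leading digit has 6 choices (anything but zero); the next has 6 (anything but the first), then 5, and so on, one fewer each time.
Total: 6 x 6 x 5.

Final answer: 180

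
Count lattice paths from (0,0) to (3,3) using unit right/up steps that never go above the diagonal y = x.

Total monotonic paths to (3,3): C(6,3) = 20.
Reflecting each bad path at its first crossing gives a bijection with paths to (2,4): C(6,4) = 15.
Valid Dyck paths: 20 - 15.
(These counts are the Catalan numbers.)

Final answer: C_{3} = 5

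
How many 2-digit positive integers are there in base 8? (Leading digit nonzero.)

These are the integers in [8^1, 8^2), so the count is 8^2 - 8^1 = 7 x 8^1.

Final answer: 56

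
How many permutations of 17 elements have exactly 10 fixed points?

Choose which 10 elements are fixed: C(17,10) = 19448.
Derange the remaining 7 using D(j) = (j-1)(D(j-1) + D(j-2)), D(0)=1, D(1)=0: D(2)=1, D(3)=2, D(4)=9, D(5)=44, D(6)=265, D(7)=1854.
Total: 19448 x 1854.

Final answer: C(17,10) D(7) = 36056592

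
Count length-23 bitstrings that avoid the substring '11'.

Let a(n) count valid strings. If the last bit is 0 the prefix is any valid string of length n-1; if it is 1 the string must end in 01 with a valid prefix of length n-2. So a(n) = a(n-1) + a(n-2), a(1)=2, a(2)=3.
Iterating the recurrence: a(1)=2, a(2)=3, a(3)=5, a(4)=8, a(5)=13, a(6)=21, a(7)=34, a(8)=55, a(9)=89, a(10)=144, a(11)=233, a(12)=377, a(13)=610, a(14)=987, a(15)=1597, a(16)=2584, a(17)=4181, a(18)=6765, a(19)=10946, a(20)=17711, a(21)=28657, a(22)=46368, a(23)=75025.

Final answer: 75025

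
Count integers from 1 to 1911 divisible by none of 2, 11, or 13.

|div by 2|=955, |div by 11|=173, |div by 13|=147.
|div by 2&11|=86, |div by 2&13|=73, |div by 11&13|=13, |div by all|=6.
By inclusion-exclusion, divisible by at least one: 955+173+147-86-73-13+6 = 1109.
Not divisible by any: 1911 - 1109.

Final answer: 802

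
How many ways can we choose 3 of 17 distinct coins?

C(17,3) = 17!/(3! x 14!).

Final answer: \binom{17}{3} = 680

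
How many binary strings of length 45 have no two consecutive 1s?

A valid string ends in 0 (append to any length-(n-1) valid string) or in 01 (append to any length-(n-2) valid string), so a(n) = a(n-1) + a(n-2) with a(1)=2, a(2)=3.
Building up term by term: a(1)=2, a(2)=3, a(3)=5, a(4)=8, a(5)=13, a(6)=21, a(7)=34, a(8)=55, a(9)=89, a(10)=144, a(11)=233, a(12)=377, a(13)=610, a(14)=987, a(15)=1597, a(16)=2584, a(17)=4181, a(18)=6765, a(19)=10946, a(20)=17711, a(21)=28657, a(22)=46368, a(23)=75025, a(24)=121393, a(25)=196418, a(26)=317811, a(27)=514229, a(28)=832040, a(29)=1346269, a(30)=2178309, a(31)=3524578, a(32)=5702887, a(33)=9227465, a(34)=14930352, a(35)=24157817, a(36)=39088169, a(37)=63245986, a(38)=102334155, a(39)=165580141, a(40)=267914296, a(41)=433494437, a(42)=701408733, a(43)=1134903170, a(44)=1836311903, a(45)=2971215073.

Final answer: 2971215073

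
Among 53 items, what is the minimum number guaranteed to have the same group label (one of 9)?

There are 9 possible values for group label (one of 9). With 53 items and 9 categories, by pigeonhole: ceiling(53/9).

Final answer: 6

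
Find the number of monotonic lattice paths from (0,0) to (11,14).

Each path has 11 right steps and 14 up steps in some order (25 steps total).
Choose which 14 of the 25 steps are up: C(25,14).

Final answer: C(25,14) = 4457400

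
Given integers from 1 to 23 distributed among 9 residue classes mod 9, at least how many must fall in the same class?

By pigeonhole with 23 objects and 9 categories: ceiling(23/9).

Final answer: 3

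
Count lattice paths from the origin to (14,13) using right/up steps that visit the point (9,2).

Paths (0,0)->(9,2): C(11,2) = 55.
Paths (9,2)->(14,13): C(16,11) = 4368.
By multiplication principle: 55 x 4368.

Final answer: 240240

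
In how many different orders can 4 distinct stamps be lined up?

The number of ways to arrange 4 distinct objects is 4!.

Final answer: 4! = 24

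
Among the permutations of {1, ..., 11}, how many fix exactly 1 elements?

Choose which 1 elements are fixed: C(11,1) = 11.
Derange the remaining 10 using D(j) = (j-1)(D(j-1) + D(j-2)), D(0)=1, D(1)=0: D(2)=1, D(3)=2, D(4)=9, D(5)=44, D(6)=265, D(7)=1854, D(8)=14833, D(9)=133496, D(10)=1334961.
Total: 11 x 1334961.

Final answer: C(11,1) D(10) = 14684571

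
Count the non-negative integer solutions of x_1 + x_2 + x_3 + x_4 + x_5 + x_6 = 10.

Stars and bars with 10 stars and 5 bars:
C(10+6-1, 6-1) = C(15,5).

Final answer: C(15,5) = 3003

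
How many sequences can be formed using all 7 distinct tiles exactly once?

The number of ways to arrange 7 distinct objects is 7!.

Final answer: 7! = 5040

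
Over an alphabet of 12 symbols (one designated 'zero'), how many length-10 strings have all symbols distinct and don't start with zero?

First digit: 11 (nonzero). Second: 11 (not first). Third: 10, etc.
Total: 11 x 11 x 10 x 9 x 8 x 7 x 6 x 5 x 4 x 3.

Final answer: 219542400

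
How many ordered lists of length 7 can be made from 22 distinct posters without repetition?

P(22,7) = 22!/(22-7)! = 22!/15!.

Final answer: P(22,7) = 859541760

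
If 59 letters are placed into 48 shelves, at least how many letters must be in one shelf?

By the pigeonhole principle: ceiling(59/48).

Final answer: 2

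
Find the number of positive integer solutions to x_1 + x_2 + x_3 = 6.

Substitute x'_i = x_i - 1 (so x'_i >= 0). Then sum x'_i = 6 - 3 = 3.
Stars and bars: C(3+3-1, 3-1) = C(5,2).

Final answer: C(5,2) = 10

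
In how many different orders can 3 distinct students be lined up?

The number of ways to arrange 3 distinct objects is 3!.

Final answer: 3! = 6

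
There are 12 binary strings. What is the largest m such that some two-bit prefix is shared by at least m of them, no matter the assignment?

There are 4 possible values for two-bit prefix. With 12 binary strings and 4 categories, by pigeonhole: ceiling(12/4).

Final answer: 3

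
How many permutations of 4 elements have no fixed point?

Use the recurrence D(n) = (n-1)(D(n-1) + D(n-2)) with D(0)=1, D(1)=0.
D(2) = 1 x (0 + 1) = 1
D(3) = 2 x (1 + 0) = 2
D(4) = 3 x (D(3) + D(2)) = 3 x (2 + 1)

Final answer: D(4) = 9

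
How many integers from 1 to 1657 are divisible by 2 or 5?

Multiples of 2: 828. Multiples of 5: 331. Of both (lcm=10): 165.
By inclusion-exclusion: 828 + 331 - 165.

Final answer: 994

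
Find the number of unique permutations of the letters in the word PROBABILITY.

Letters (A:1, B:2, I:2, L:1, O:1, P:1, R:1, T:1, Y:1). Total letters: 11.
Permutations = 11!/(2! x 2!).

Final answer: 9979200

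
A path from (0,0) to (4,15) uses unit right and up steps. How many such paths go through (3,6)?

Paths (0,0)->(3,6): C(9,6) = 84.
Paths (3,6)->(4,15): C(10,9) = 10.
By multiplication principle: 84 x 10.

Final answer: 840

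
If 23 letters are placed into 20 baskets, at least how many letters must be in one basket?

By the pigeonhole principle: ceiling(23/20).

Final answer: 2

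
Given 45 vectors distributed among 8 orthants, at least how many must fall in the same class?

By pigeonhole with 45 objects and 8 categories: ceiling(45/8).

Final answer: 6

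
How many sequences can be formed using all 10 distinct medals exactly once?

The number of ways to arrange 10 distinct objects is 10!.

Final answer: 10! = 3628800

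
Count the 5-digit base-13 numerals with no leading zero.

In base 13, the leading digit has 12 choices (1..12); each of the remaining 4 digits has 13 choices.
Total: 12 x 13^4.

Final answer: 342732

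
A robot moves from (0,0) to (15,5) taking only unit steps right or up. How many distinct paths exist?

Each path has 15 right steps and 5 up steps in some order (20 steps total).
Choose which 5 of the 20 steps are up: C(20,5).

Final answer: C(20,5) = 15504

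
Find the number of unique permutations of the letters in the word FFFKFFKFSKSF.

Letters (F:7, K:3, S:2). Total letters: 12.
Permutations = 12!/(7! x 3! x 2!).

Final answer: 7920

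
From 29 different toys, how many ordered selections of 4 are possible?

P(29,4) = 29!/(29-4)! = 29!/25!.

Final answer: P(29,4) = 570024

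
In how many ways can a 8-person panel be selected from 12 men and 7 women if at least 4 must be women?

Sum over valid woman counts:
C(7,4)C(12,4) = 17325
C(7,5)C(12,3) = 4620
C(7,6)C(12,2) = 462
C(7,7)C(12,1) = 12
Total: 17325 + 4620 + 462 + 12.

Final answer: 22419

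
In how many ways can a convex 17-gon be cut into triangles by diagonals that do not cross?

This is counted by the nth Catalan number C_n. Here n = 17 - 2 = 15.
Using C_0 = 1 and C_(k+1) = C_k x 2(2k+1)/(k+2), build up term by term: C_1=1, C_2=2, C_3=5, C_4=14, C_5=42, C_6=132, C_7=429, C_8=1430, C_9=4862, C_10=16796, C_11=58786, C_12=208012, C_13=742900, C_14=2674440, C_15=9694845.

Final answer: C_{15} = 9694845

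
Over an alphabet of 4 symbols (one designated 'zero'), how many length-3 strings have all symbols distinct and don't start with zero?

The leading digit has 3 choices (anything but zero); the next has 3 (anything but the first), then 2, and so on, one fewer each time.
Total: 3 x 3 x 2.

Final answer: 18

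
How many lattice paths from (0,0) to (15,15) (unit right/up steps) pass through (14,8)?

Paths (0,0)->(14,8): C(22,8) = 319770.
Paths (14,8)->(15,15): C(8,7) = 8.
By multiplication principle: 319770 x 8.

Final answer: 2558160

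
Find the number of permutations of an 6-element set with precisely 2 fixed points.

Choose which 2 elements are fixed: C(6,2) = 15.
Derange the remaining 4 using D(j) = (j-1)(D(j-1) + D(j-2)), D(0)=1, D(1)=0: D(2)=1, D(3)=2, D(4)=9.
Total: 15 x 9.

Final answer: C(6,2) D(4) = 135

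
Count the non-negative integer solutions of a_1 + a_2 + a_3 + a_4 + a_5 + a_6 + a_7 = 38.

Stars and bars with 38 stars and 6 bars:
C(38+7-1, 7-1) = C(44,6).

Final answer: C(44,6) = 7059052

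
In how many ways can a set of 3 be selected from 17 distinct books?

C(17,3) = 17!/(3! x (17-3)!).

Final answer: C(17,3) = 680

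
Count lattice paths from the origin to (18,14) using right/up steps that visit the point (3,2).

Paths (0,0)->(3,2): C(5,2) = 10.
Paths (3,2)->(18,14): C(27,12) = 17383860.
By multiplication principle: 10 x 17383860.

Final answer: 173838600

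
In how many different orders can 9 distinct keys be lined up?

The number of ways to arrange 9 distinct objects is 9!.

Final answer: 9! = 362880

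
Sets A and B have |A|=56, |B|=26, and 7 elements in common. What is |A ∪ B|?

|A union B| = |A| + |B| - |A intersect B| = 56 + 26 - 7.

Final answer: 75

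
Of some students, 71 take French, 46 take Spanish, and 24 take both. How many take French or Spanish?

|A union B| = |A| + |B| - |A intersect B| = 71 + 46 - 24.

Final answer: 93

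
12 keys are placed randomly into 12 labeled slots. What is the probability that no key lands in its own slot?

D(n) = (n-1)(D(n-1) + D(n-2)), D(0)=1, D(1)=0.
Building up: D(2)=1, D(3)=2, D(4)=9, D(5)=44, D(6)=265, D(7)=1854, D(8)=14833, D(9)=133496, D(10)=1334961, D(11)=14684570, D(12)=176214841.
Total arrangements: 12! = 479001600.
Probability = D(12)/12! = 16019531/43545600.

Final answer: D(12)/12! = 176214841/479001600 = 0.367879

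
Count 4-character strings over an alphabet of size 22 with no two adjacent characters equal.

Let g(n) count such strings. g(1) = 22, and each valid string of length n-1 extends in 21 ways (any symbol but the last), so g(n) = 21 g(n-1).
Total: g(4) = 22 x 21^3.

Final answer: 22 x 21^{3} = 203742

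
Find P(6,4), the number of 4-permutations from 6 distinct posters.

P(6,4) = 6!/(6-4)! = 6!/2!.

Final answer: P(6,4) = 360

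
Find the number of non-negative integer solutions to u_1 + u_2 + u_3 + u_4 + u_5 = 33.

Stars and bars with 33 stars and 4 bars:
C(33+5-1, 5-1) = C(37,4).

Final answer: C(37,4) = 66045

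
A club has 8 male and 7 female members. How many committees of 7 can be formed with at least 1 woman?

Sum over valid woman counts:
C(7,1)C(8,6) = 196
C(7,2)C(8,5) = 1176
C(7,3)C(8,4) = 2450
C(7,4)C(8,3) = 1960
C(7,5)C(8,2) = 588
C(7,6)C(8,1) = 56
C(7,7)C(8,0) = 1
Total: 196 + 1176 + 2450 + 1960 + 588 + 56 + 1.

Final answer: 6427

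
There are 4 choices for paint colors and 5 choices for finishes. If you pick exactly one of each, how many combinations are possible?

By the multiplication principle: 4 x 5.

Final answer: 20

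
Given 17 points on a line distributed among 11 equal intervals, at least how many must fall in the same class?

By pigeonhole with 17 objects and 11 categories: ceiling(17/11).

Final answer: 2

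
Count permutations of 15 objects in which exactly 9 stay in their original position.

Choose which 9 elements are fixed: C(15,9) = 5005.
Derange the remaining 6 using D(j) = (j-1)(D(j-1) + D(j-2)), D(0)=1, D(1)=0: D(2)=1, D(3)=2, D(4)=9, D(5)=44, D(6)=265.
Total: 5005 x 265.

Final answer: C(15,9) D(6) = 1326325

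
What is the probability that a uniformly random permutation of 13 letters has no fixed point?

Use the recurrence D(n) = (n-1)(D(n-1) + D(n-2)) with D(0)=1, D(1)=0.
Building up: D(2)=1, D(3)=2, D(4)=9, D(5)=44, D(6)=265, D(7)=1854, D(8)=14833, D(9)=133496, D(10)=1334961, D(11)=14684570, D(12)=176214841, D(13)=2290792932.
Total arrangements: 13! = 6227020800.
Probability = D(13)/13! = 63633137/172972800.

Final answer: D(13)/13! = 2290792932/6227020800 = 0.367879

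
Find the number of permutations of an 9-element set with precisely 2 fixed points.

Choose which 2 elements are fixed: C(9,2) = 36.
Derange the remaining 7 using D(j) = (j-1)(D(j-1) + D(j-2)), D(0)=1, D(1)=0: D(2)=1, D(3)=2, D(4)=9, D(5)=44, D(6)=265, D(7)=1854.
Total: 36 x 1854.

Final answer: C(9,2) D(7) = 66744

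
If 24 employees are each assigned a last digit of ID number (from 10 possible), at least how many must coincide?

There are 10 possible values for last digit of ID number. With 24 employees and 10 categories, by pigeonhole: ceiling(24/10).

Final answer: 3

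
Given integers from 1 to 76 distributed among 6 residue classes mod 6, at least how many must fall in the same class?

By pigeonhole with 76 objects and 6 categories: ceiling(76/6).

Final answer: 13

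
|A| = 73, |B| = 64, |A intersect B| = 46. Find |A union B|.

|A union B| = |A| + |B| - |A intersect B| = 73 + 64 - 46.

Final answer: 91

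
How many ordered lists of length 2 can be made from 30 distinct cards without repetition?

P(30,2) = 30!/(30-2)! = 30!/28!.

Final answer: P(30,2) = 870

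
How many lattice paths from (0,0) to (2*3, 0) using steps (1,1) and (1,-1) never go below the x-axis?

Total monotonic paths to (3,3): C(6,3) = 20.
By the reflection principle, paths that go above the diagonal number C(6,4) = 15.
Valid Dyck paths: 20 - 15.
(These counts are the Catalan numbers.)

Final answer: C_{3} = 5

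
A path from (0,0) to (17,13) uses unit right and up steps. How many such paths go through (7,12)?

Paths (0,0)->(7,12): C(19,12) = 50388.
Paths (7,12)->(17,13): C(11,1) = 11.
By multiplication principle: 50388 x 11.

Final answer: 554268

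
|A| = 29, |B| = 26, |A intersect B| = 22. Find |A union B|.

|A union B| = |A| + |B| - |A intersect B| = 29 + 26 - 22.

Final answer: 33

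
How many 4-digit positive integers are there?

First digit: 9 choices (1-9). Each of the remaining 3 digits: 10 choices.
Total: 9 x 10^3.

Final answer: 9000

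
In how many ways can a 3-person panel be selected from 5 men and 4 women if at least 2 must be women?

Sum over valid woman counts:
C(4,2)C(5,1) = 30
C(4,3)C(5,0) = 4
Total: 30 + 4.

Final answer: 34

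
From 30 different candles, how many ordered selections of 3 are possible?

P(30,3) = 30!/(30-3)! = 30!/27!.

Final answer: P(30,3) = 24360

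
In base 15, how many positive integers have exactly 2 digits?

In base 15, the leading digit has 14 choices (1..14); each of the remaining 1 digits has 15 choices.
Total: 14 x 15^1.

Final answer: 210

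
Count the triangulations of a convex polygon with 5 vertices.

This is a standard Catalan-number count: the answer is C_n. Here n = 5 - 2 = 3.
C_n = (2n)!/(n!(n+1)!), so C_{3} = 6!/(3! x 4!) = C(6,3)/4 = 20/4.

Final answer: C_{3} = 5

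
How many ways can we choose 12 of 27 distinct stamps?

C(27,12) = 27!/(12! x 15!).

Final answer: \binom{27}{12} = 17383860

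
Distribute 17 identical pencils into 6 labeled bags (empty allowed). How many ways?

Stars and bars: C(n+k-1, k-1) = C(22,5).

Final answer: C(22,5) = 26334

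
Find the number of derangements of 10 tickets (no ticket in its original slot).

Use the recurrence D(n) = (n-1)(D(n-1) + D(n-2)) with D(0)=1, D(1)=0.
D(2) = 1 x (0 + 1) = 1
D(3) = 2 x (1 + 0) = 2
D(4) = 3 x (2 + 1) = 9
D(5) = 4 x (9 + 2) = 44
D(6) = 5 x (44 + 9) = 265
D(7) = 6 x (265 + 44) = 1854
D(8) = 7 x (1854 + 265) = 14833
D(9) = 8 x (14833 + 1854) = 133496
D(10) = 9 x (D(9) + D(8)) = 9 x (133496 + 14833)

Final answer: D(10) = 1334961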